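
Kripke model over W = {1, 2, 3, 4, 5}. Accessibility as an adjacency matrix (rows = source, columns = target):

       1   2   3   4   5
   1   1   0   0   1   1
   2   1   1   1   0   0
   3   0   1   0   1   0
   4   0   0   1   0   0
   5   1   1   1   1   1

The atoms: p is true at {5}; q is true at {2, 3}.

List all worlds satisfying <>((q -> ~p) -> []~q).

1: successors {1, 4, 5}; (q -> ~p) -> []~q there: 1:T, 4:F, 5:F. ✓
2: successors {1, 2, 3}; (q -> ~p) -> []~q there: 1:T, 2:F, 3:F. ✓
3: successors {2, 4}; (q -> ~p) -> []~q there: 2:F, 4:F. ✗
4: successors {3}; (q -> ~p) -> []~q there: 3:F. ✗
5: successors {1, 2, 3, 4, 5}; (q -> ~p) -> []~q there: 1:T, 2:F, 3:F, 4:F, 5:F. ✓

{1, 2, 5}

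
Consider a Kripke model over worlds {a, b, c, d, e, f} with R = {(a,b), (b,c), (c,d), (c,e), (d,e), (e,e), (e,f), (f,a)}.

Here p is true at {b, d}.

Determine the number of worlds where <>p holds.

a: successors {b}; p there: b:T. ✓
b: successors {c}; p there: c:F. ✗
c: successors {d, e}; p there: d:T, e:F. ✓
d: successors {e}; p there: e:F. ✗
e: successors {e, f}; p there: e:F, f:F. ✗
f: successors {a}; p there: a:F. ✗
Satisfying worlds: {a, c}.

2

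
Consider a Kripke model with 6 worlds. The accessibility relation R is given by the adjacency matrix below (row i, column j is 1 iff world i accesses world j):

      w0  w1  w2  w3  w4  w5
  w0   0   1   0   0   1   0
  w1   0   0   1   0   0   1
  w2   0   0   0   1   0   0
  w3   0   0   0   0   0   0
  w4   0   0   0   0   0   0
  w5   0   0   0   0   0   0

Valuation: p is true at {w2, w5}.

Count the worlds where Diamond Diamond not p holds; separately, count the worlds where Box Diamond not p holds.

1 and 3

For Diamond Diamond not p:
w0: successors {w1, w4}; Diamond not p there: w1:F, w4:F. ✗
w1: successors {w2, w5}; Diamond not p there: w2:T, w5:F. ✓
w2: successors {w3}; Diamond not p there: w3:F. ✗
w3: no successors, so Diamond Diamond not p fails. ✗
w4: no successors, so Diamond Diamond not p fails. ✗
w5: no successors, so Diamond Diamond not p fails. ✗
— 1 world.
For Box Diamond not p:
w0: successors {w1, w4}; Diamond not p there: w1:F, w4:F. ✗
w1: successors {w2, w5}; Diamond not p there: w2:T, w5:F. ✗
w2: successors {w3}; Diamond not p there: w3:F. ✗
w3: no successors, so Box Diamond not p holds vacuously. ✓
w4: no successors, so Box Diamond not p holds vacuously. ✓
w5: no successors, so Box Diamond not p holds vacuously. ✓
— 3 worlds.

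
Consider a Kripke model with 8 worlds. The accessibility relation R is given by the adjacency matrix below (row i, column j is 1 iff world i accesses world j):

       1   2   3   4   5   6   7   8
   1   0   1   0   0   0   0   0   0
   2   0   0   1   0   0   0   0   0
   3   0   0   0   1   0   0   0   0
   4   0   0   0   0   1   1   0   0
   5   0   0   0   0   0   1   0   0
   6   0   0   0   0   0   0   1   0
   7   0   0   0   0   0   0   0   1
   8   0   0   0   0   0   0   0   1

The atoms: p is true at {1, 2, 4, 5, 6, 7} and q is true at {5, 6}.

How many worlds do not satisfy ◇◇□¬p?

3

1: successors {2}; ◇□¬p there: 2:F. ✗
2: successors {3}; ◇□¬p there: 3:F. ✗
3: successors {4}; ◇□¬p there: 4:F. ✗
4: successors {5, 6}; ◇□¬p there: 5:F, 6:T. ✓
5: successors {6}; ◇□¬p there: 6:T. ✓
6: successors {7}; ◇□¬p there: 7:T. ✓
7: successors {8}; ◇□¬p there: 8:T. ✓
8: successors {8}; ◇□¬p there: 8:T. ✓
Satisfying worlds: {4, 5, 6, 7, 8}.
So ◇◇□¬p fails at the other 3 worlds.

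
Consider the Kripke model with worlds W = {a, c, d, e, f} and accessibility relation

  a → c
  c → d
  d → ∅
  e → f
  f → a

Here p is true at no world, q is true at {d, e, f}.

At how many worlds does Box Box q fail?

a: successors {c}; Box q there: c:T. ✓
c: successors {d}; Box q there: d:T. ✓
d: no successors, so Box Box q holds vacuously. ✓
e: successors {f}; Box q there: f:F. ✗
f: successors {a}; Box q there: a:F. ✗
Satisfying worlds: {a, c, d}.
So Box Box q fails at the other 2 worlds.

2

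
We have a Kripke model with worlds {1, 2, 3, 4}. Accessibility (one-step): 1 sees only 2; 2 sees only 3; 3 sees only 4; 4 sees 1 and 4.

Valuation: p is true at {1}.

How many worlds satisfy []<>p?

1: successors {2}; <>p there: 2:F. ✗
2: successors {3}; <>p there: 3:F. ✗
3: successors {4}; <>p there: 4:T. ✓
4: successors {1, 4}; <>p there: 1:F, 4:T. ✗
Satisfying worlds: {3}.

1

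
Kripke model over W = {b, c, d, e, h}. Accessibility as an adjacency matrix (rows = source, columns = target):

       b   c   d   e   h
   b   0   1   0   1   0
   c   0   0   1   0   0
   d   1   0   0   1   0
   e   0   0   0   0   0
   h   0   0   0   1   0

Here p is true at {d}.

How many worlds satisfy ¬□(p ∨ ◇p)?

3

b: □(p ∨ ◇p) is F. ✓
c: □(p ∨ ◇p) is T. ✗
d: □(p ∨ ◇p) is F. ✓
e: □(p ∨ ◇p) is T. ✗
h: □(p ∨ ◇p) is F. ✓
Satisfying worlds: {b, d, h}.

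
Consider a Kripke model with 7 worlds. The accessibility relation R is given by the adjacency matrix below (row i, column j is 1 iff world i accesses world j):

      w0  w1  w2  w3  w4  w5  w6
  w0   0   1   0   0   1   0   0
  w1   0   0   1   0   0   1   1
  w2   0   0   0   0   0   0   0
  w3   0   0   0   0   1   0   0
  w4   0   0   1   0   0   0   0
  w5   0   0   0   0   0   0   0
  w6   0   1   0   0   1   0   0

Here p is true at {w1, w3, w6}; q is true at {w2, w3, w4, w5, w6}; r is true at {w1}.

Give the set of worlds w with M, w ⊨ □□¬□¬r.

w0: successors {w1, w4}; □¬□¬r there: w1:F, w4:F. ✗
w1: successors {w2, w5, w6}; □¬□¬r there: w2:T, w5:T, w6:F. ✗
w2: no successors, so □□¬□¬r holds vacuously. ✓
w3: successors {w4}; □¬□¬r there: w4:F. ✗
w4: successors {w2}; □¬□¬r there: w2:T. ✓
w5: no successors, so □□¬□¬r holds vacuously. ✓
w6: successors {w1, w4}; □¬□¬r there: w1:F, w4:F. ✗

{w2, w4, w5}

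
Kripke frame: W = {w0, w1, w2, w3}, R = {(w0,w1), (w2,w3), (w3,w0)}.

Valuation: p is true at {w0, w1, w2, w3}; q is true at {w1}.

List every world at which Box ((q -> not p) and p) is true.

w0: successors {w1}; (q -> not p) and p there: w1:F. ✗
w1: no successors, so Box ((q -> not p) and p) holds vacuously. ✓
w2: successors {w3}; (q -> not p) and p there: w3:T. ✓
w3: successors {w0}; (q -> not p) and p there: w0:T. ✓

{w1, w2, w3}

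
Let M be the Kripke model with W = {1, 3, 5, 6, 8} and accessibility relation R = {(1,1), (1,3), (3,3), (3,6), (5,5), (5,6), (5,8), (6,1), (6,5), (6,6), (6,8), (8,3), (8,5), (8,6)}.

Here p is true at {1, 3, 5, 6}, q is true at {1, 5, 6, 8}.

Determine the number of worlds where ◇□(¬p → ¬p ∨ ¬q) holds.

1: successors {1, 3}; □(¬p → ¬p ∨ ¬q) there: 1:T, 3:T. ✓
3: successors {3, 6}; □(¬p → ¬p ∨ ¬q) there: 3:T, 6:T. ✓
5: successors {5, 6, 8}; □(¬p → ¬p ∨ ¬q) there: 5:T, 6:T, 8:T. ✓
6: successors {1, 5, 6, 8}; □(¬p → ¬p ∨ ¬q) there: 1:T, 5:T, 6:T, 8:T. ✓
8: successors {3, 5, 6}; □(¬p → ¬p ∨ ¬q) there: 3:T, 5:T, 6:T. ✓
Satisfying worlds: {1, 3, 5, 6, 8}.

5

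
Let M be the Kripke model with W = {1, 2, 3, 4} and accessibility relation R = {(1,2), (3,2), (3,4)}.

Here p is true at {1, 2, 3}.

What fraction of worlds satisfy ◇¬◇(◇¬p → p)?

1: successors {2}; ¬◇(◇¬p → p) there: 2:T. ✓
2: no successors, so ◇¬◇(◇¬p → p) fails. ✗
3: successors {2, 4}; ¬◇(◇¬p → p) there: 2:T, 4:T. ✓
4: no successors, so ◇¬◇(◇¬p → p) fails. ✗
That's 2 of 4 worlds, so 2/4 = 1/2.

1/2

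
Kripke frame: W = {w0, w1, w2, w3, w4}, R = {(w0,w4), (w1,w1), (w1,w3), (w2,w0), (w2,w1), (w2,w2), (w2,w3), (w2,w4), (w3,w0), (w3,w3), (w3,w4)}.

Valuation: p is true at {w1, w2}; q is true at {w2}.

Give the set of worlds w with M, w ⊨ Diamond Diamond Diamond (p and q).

{w2}

w0: successors {w4}; Diamond Diamond (p and q) there: w4:F. ✗
w1: successors {w1, w3}; Diamond Diamond (p and q) there: w1:F, w3:F. ✗
w2: successors {w0, w1, w2, w3, w4}; Diamond Diamond (p and q) there: w0:F, w1:F, w2:T, w3:F, w4:F. ✓
w3: successors {w0, w3, w4}; Diamond Diamond (p and q) there: w0:F, w3:F, w4:F. ✗
w4: no successors, so Diamond Diamond Diamond (p and q) fails. ✗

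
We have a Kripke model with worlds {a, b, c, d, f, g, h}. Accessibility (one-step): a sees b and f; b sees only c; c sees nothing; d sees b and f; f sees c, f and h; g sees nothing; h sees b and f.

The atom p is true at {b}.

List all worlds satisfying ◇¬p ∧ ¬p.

{a, d, f, h}

a: ◇¬p is T, ¬p is T. ✓
b: ◇¬p is T, ¬p is F. ✗
c: ◇¬p is F, ¬p is T. ✗
d: ◇¬p is T, ¬p is T. ✓
f: ◇¬p is T, ¬p is T. ✓
g: ◇¬p is F, ¬p is T. ✗
h: ◇¬p is T, ¬p is T. ✓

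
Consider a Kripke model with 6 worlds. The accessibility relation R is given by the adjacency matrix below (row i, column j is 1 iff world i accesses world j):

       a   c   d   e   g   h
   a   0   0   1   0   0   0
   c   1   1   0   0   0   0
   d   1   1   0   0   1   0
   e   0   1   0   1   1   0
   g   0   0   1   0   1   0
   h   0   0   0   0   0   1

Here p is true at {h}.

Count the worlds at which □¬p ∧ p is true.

0

a: □¬p is T, p is F. ✗
c: □¬p is T, p is F. ✗
d: □¬p is T, p is F. ✗
e: □¬p is T, p is F. ✗
g: □¬p is T, p is F. ✗
h: □¬p is F, p is T. ✗
Satisfying worlds: ∅.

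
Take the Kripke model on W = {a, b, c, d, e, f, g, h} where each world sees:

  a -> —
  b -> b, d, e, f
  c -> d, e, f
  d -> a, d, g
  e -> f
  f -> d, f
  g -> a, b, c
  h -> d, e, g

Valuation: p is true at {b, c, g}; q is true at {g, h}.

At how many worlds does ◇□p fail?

6

a: no successors, so ◇□p fails. ✗
b: successors {b, d, e, f}; □p there: b:F, d:F, e:F, f:F. ✗
c: successors {d, e, f}; □p there: d:F, e:F, f:F. ✗
d: successors {a, d, g}; □p there: a:T, d:F, g:F. ✓
e: successors {f}; □p there: f:F. ✗
f: successors {d, f}; □p there: d:F, f:F. ✗
g: successors {a, b, c}; □p there: a:T, b:F, c:F. ✓
h: successors {d, e, g}; □p there: d:F, e:F, g:F. ✗
Satisfying worlds: {d, g}.
So ◇□p fails at the other 6 worlds.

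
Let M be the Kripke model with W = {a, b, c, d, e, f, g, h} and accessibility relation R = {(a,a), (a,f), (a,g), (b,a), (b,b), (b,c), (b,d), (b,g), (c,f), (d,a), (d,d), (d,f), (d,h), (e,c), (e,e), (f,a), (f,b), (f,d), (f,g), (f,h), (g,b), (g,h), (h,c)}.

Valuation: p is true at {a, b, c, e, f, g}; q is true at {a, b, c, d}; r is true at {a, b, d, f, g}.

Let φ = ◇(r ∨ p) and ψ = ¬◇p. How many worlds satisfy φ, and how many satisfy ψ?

For ◇(r ∨ p):
a: successors {a, f, g}; r ∨ p there: a:T, f:T, g:T. ✓
b: successors {a, b, c, d, g}; r ∨ p there: a:T, b:T, c:T, d:T, g:T. ✓
c: successors {f}; r ∨ p there: f:T. ✓
d: successors {a, d, f, h}; r ∨ p there: a:T, d:T, f:T, h:F. ✓
e: successors {c, e}; r ∨ p there: c:T, e:T. ✓
f: successors {a, b, d, g, h}; r ∨ p there: a:T, b:T, d:T, g:T, h:F. ✓
g: successors {b, h}; r ∨ p there: b:T, h:F. ✓
h: successors {c}; r ∨ p there: c:T. ✓
— 8 worlds.
For ¬◇p:
a: ◇p is T. ✗
b: ◇p is T. ✗
c: ◇p is T. ✗
d: ◇p is T. ✗
e: ◇p is T. ✗
f: ◇p is T. ✗
g: ◇p is T. ✗
h: ◇p is T. ✗
— 0 worlds.

8 and 0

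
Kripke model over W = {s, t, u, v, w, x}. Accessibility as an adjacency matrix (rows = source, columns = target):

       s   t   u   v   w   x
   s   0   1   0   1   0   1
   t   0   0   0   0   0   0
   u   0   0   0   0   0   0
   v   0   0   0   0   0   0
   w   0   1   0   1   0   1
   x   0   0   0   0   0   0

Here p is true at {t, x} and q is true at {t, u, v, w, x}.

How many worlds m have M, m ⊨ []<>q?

4

s: successors {t, v, x}; <>q there: t:F, v:F, x:F. ✗
t: no successors, so []<>q holds vacuously. ✓
u: no successors, so []<>q holds vacuously. ✓
v: no successors, so []<>q holds vacuously. ✓
w: successors {t, v, x}; <>q there: t:F, v:F, x:F. ✗
x: no successors, so []<>q holds vacuously. ✓
Satisfying worlds: {t, u, v, x}.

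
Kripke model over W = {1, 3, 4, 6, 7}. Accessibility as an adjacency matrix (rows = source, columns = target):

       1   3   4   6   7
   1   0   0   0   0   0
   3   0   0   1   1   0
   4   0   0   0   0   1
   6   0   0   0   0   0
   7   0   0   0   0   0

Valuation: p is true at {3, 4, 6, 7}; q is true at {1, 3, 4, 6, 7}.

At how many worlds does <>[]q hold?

2

1: no successors, so <>[]q fails. ✗
3: successors {4, 6}; []q there: 4:T, 6:T. ✓
4: successors {7}; []q there: 7:T. ✓
6: no successors, so <>[]q fails. ✗
7: no successors, so <>[]q fails. ✗
Satisfying worlds: {3, 4}.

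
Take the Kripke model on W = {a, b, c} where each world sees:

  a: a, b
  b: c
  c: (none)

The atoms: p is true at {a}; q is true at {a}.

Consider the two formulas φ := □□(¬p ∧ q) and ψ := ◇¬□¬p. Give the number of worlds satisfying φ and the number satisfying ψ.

2 and 1

For □□(¬p ∧ q):
a: successors {a, b}; □(¬p ∧ q) there: a:F, b:F. ✗
b: successors {c}; □(¬p ∧ q) there: c:T. ✓
c: no successors, so □□(¬p ∧ q) holds vacuously. ✓
— 2 worlds.
For ◇¬□¬p:
a: successors {a, b}; ¬□¬p there: a:T, b:F. ✓
b: successors {c}; ¬□¬p there: c:F. ✗
c: no successors, so ◇¬□¬p fails. ✗
— 1 world.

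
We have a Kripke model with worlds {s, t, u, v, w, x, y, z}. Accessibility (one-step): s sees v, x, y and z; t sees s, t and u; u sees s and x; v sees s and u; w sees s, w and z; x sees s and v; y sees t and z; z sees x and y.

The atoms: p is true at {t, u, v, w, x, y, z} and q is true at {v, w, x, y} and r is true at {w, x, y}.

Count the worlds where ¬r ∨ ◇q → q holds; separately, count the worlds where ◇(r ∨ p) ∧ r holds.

4 and 3

For ¬r ∨ ◇q → q:
s: ¬r ∨ ◇q is T, q is F. ✗
t: ¬r ∨ ◇q is T, q is F. ✗
u: ¬r ∨ ◇q is T, q is F. ✗
v: ¬r ∨ ◇q is T, q is T. ✓
w: ¬r ∨ ◇q is T, q is T. ✓
x: ¬r ∨ ◇q is T, q is T. ✓
y: ¬r ∨ ◇q is F, q is T. ✓
z: ¬r ∨ ◇q is T, q is F. ✗
— 4 worlds.
For ◇(r ∨ p) ∧ r:
s: ◇(r ∨ p) is T, r is F. ✗
t: ◇(r ∨ p) is T, r is F. ✗
u: ◇(r ∨ p) is T, r is F. ✗
v: ◇(r ∨ p) is T, r is F. ✗
w: ◇(r ∨ p) is T, r is T. ✓
x: ◇(r ∨ p) is T, r is T. ✓
y: ◇(r ∨ p) is T, r is T. ✓
z: ◇(r ∨ p) is T, r is F. ✗
— 3 worlds.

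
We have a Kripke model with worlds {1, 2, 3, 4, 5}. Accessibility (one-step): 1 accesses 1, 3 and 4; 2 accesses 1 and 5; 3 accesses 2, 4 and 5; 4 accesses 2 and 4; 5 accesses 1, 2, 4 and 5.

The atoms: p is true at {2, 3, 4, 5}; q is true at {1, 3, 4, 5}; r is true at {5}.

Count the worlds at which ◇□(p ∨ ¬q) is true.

1: successors {1, 3, 4}; □(p ∨ ¬q) there: 1:F, 3:T, 4:T. ✓
2: successors {1, 5}; □(p ∨ ¬q) there: 1:F, 5:F. ✗
3: successors {2, 4, 5}; □(p ∨ ¬q) there: 2:F, 4:T, 5:F. ✓
4: successors {2, 4}; □(p ∨ ¬q) there: 2:F, 4:T. ✓
5: successors {1, 2, 4, 5}; □(p ∨ ¬q) there: 1:F, 2:F, 4:T, 5:F. ✓
Satisfying worlds: {1, 3, 4, 5}.

4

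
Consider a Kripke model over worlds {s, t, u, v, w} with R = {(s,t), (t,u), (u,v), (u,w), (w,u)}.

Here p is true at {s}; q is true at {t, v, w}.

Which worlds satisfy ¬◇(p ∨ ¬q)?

{s, u, v}

s: ◇(p ∨ ¬q) is F. ✓
t: ◇(p ∨ ¬q) is T. ✗
u: ◇(p ∨ ¬q) is F. ✓
v: ◇(p ∨ ¬q) is F. ✓
w: ◇(p ∨ ¬q) is T. ✗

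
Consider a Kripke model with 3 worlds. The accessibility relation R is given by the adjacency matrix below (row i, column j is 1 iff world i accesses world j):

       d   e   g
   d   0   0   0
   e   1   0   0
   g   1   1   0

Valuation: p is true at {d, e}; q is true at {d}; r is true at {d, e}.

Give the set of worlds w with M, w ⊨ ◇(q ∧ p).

d: no successors, so ◇(q ∧ p) fails. ✗
e: successors {d}; q ∧ p there: d:T. ✓
g: successors {d, e}; q ∧ p there: d:T, e:F. ✓

{e, g}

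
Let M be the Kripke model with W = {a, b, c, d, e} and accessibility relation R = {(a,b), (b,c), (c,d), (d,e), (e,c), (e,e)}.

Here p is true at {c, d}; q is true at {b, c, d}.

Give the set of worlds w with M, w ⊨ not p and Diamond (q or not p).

{a, b, e}

a: not p is T, Diamond (q or not p) is T. ✓
b: not p is T, Diamond (q or not p) is T. ✓
c: not p is F, Diamond (q or not p) is T. ✗
d: not p is F, Diamond (q or not p) is T. ✗
e: not p is T, Diamond (q or not p) is T. ✓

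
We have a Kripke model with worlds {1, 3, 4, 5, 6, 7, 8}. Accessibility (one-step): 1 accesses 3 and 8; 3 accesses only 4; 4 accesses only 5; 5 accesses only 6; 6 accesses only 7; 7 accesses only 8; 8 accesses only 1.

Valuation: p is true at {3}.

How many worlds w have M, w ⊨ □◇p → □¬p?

1: □◇p is F, □¬p is F. ✓
3: □◇p is F, □¬p is T. ✓
4: □◇p is F, □¬p is T. ✓
5: □◇p is F, □¬p is T. ✓
6: □◇p is F, □¬p is T. ✓
7: □◇p is F, □¬p is T. ✓
8: □◇p is T, □¬p is T. ✓
Satisfying worlds: {1, 3, 4, 5, 6, 7, 8}.

7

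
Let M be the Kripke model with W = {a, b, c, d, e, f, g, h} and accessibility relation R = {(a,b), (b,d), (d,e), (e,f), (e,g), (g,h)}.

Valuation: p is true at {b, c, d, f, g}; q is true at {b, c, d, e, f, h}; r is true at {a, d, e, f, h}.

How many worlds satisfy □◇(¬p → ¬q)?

5

a: successors {b}; ◇(¬p → ¬q) there: b:T. ✓
b: successors {d}; ◇(¬p → ¬q) there: d:F. ✗
c: no successors, so □◇(¬p → ¬q) holds vacuously. ✓
d: successors {e}; ◇(¬p → ¬q) there: e:T. ✓
e: successors {f, g}; ◇(¬p → ¬q) there: f:F, g:F. ✗
f: no successors, so □◇(¬p → ¬q) holds vacuously. ✓
g: successors {h}; ◇(¬p → ¬q) there: h:F. ✗
h: no successors, so □◇(¬p → ¬q) holds vacuously. ✓
Satisfying worlds: {a, c, d, f, h}.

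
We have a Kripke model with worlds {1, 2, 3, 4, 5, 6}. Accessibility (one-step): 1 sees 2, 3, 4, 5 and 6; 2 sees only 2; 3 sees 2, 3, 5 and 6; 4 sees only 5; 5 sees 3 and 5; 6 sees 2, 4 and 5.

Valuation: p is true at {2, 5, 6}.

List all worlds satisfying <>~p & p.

{5, 6}

1: <>~p is T, p is F. ✗
2: <>~p is F, p is T. ✗
3: <>~p is T, p is F. ✗
4: <>~p is F, p is F. ✗
5: <>~p is T, p is T. ✓
6: <>~p is T, p is T. ✓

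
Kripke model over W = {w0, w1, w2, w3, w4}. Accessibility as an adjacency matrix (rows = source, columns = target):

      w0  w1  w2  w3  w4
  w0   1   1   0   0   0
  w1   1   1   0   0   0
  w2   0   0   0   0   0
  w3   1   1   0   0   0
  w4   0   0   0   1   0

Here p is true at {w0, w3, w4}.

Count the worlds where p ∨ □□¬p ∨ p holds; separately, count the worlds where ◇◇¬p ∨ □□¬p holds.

For p ∨ □□¬p ∨ p:
w0: p is T, □□¬p ∨ p is T. ✓
w1: p is F, □□¬p ∨ p is F. ✗
w2: p is F, □□¬p ∨ p is T. ✓
w3: p is T, □□¬p ∨ p is T. ✓
w4: p is T, □□¬p ∨ p is T. ✓
— 4 worlds.
For ◇◇¬p ∨ □□¬p:
w0: ◇◇¬p is T, □□¬p is F. ✓
w1: ◇◇¬p is T, □□¬p is F. ✓
w2: ◇◇¬p is F, □□¬p is T. ✓
w3: ◇◇¬p is T, □□¬p is F. ✓
w4: ◇◇¬p is T, □□¬p is F. ✓
— 5 worlds.

4 and 5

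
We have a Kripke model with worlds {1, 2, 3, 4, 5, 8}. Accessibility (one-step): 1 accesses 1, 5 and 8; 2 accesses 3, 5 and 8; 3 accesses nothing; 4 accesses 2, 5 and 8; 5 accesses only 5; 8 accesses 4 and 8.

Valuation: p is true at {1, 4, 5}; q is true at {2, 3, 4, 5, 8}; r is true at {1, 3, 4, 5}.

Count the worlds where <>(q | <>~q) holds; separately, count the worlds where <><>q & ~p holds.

5 and 2

For <>(q | <>~q):
1: successors {1, 5, 8}; q | <>~q there: 1:T, 5:T, 8:T. ✓
2: successors {3, 5, 8}; q | <>~q there: 3:T, 5:T, 8:T. ✓
3: no successors, so <>(q | <>~q) fails. ✗
4: successors {2, 5, 8}; q | <>~q there: 2:T, 5:T, 8:T. ✓
5: successors {5}; q | <>~q there: 5:T. ✓
8: successors {4, 8}; q | <>~q there: 4:T, 8:T. ✓
— 5 worlds.
For <><>q & ~p:
1: <><>q is T, ~p is F. ✗
2: <><>q is T, ~p is T. ✓
3: <><>q is F, ~p is T. ✗
4: <><>q is T, ~p is F. ✗
5: <><>q is T, ~p is F. ✗
8: <><>q is T, ~p is T. ✓
— 2 worlds.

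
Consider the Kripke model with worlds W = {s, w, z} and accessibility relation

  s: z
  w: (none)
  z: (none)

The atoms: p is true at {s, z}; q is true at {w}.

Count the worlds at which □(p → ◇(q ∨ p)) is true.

2

s: successors {z}; p → ◇(q ∨ p) there: z:F. ✗
w: no successors, so □(p → ◇(q ∨ p)) holds vacuously. ✓
z: no successors, so □(p → ◇(q ∨ p)) holds vacuously. ✓
Satisfying worlds: {w, z}.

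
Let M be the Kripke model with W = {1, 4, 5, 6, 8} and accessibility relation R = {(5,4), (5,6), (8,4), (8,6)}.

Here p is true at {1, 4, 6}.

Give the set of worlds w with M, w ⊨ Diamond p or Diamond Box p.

{5, 8}

1: Diamond p is F, Diamond Box p is F. ✗
4: Diamond p is F, Diamond Box p is F. ✗
5: Diamond p is T, Diamond Box p is T. ✓
6: Diamond p is F, Diamond Box p is F. ✗
8: Diamond p is T, Diamond Box p is T. ✓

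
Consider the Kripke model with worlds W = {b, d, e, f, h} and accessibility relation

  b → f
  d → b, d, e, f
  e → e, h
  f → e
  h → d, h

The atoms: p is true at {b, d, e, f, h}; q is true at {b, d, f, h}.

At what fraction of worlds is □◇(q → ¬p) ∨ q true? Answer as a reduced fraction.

b: □◇(q → ¬p) is T, q is T. ✓
d: □◇(q → ¬p) is F, q is T. ✓
e: □◇(q → ¬p) is F, q is F. ✗
f: □◇(q → ¬p) is T, q is T. ✓
h: □◇(q → ¬p) is F, q is T. ✓
That's 4 of 5 worlds, so 4/5.

4/5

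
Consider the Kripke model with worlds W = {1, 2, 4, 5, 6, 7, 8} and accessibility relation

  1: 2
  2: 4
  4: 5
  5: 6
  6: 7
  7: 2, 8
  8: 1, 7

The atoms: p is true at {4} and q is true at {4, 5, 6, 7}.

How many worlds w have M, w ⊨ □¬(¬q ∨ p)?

1: successors {2}; ¬(¬q ∨ p) there: 2:F. ✗
2: successors {4}; ¬(¬q ∨ p) there: 4:F. ✗
4: successors {5}; ¬(¬q ∨ p) there: 5:T. ✓
5: successors {6}; ¬(¬q ∨ p) there: 6:T. ✓
6: successors {7}; ¬(¬q ∨ p) there: 7:T. ✓
7: successors {2, 8}; ¬(¬q ∨ p) there: 2:F, 8:F. ✗
8: successors {1, 7}; ¬(¬q ∨ p) there: 1:F, 7:T. ✗
Satisfying worlds: {4, 5, 6}.

3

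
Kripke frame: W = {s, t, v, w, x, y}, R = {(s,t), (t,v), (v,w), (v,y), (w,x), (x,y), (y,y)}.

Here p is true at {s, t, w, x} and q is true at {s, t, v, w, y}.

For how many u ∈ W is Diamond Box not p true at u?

s: successors {t}; Box not p there: t:T. ✓
t: successors {v}; Box not p there: v:F. ✗
v: successors {w, y}; Box not p there: w:F, y:T. ✓
w: successors {x}; Box not p there: x:T. ✓
x: successors {y}; Box not p there: y:T. ✓
y: successors {y}; Box not p there: y:T. ✓
Satisfying worlds: {s, v, w, x, y}.

5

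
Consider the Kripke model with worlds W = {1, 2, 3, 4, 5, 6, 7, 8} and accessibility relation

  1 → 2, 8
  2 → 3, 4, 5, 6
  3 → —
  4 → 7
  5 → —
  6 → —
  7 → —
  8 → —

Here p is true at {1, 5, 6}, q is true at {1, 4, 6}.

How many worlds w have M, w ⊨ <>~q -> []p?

1: <>~q is T, []p is F. ✗
2: <>~q is T, []p is F. ✗
3: <>~q is F, []p is T. ✓
4: <>~q is T, []p is F. ✗
5: <>~q is F, []p is T. ✓
6: <>~q is F, []p is T. ✓
7: <>~q is F, []p is T. ✓
8: <>~q is F, []p is T. ✓
Satisfying worlds: {3, 5, 6, 7, 8}.

5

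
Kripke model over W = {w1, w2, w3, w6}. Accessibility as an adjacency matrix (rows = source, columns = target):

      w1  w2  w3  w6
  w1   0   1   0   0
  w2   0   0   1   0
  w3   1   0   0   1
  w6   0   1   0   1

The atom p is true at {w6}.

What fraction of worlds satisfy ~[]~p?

w1: []~p is T. ✗
w2: []~p is T. ✗
w3: []~p is F. ✓
w6: []~p is F. ✓
That's 2 of 4 worlds, so 2/4 = 1/2.

1/2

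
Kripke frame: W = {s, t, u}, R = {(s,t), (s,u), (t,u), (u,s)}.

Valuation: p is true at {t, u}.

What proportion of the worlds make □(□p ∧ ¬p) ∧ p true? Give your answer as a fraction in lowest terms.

s: □(□p ∧ ¬p) is F, p is F. ✗
t: □(□p ∧ ¬p) is F, p is T. ✗
u: □(□p ∧ ¬p) is T, p is T. ✓
That's 1 of 3 worlds, so 1/3.

1/3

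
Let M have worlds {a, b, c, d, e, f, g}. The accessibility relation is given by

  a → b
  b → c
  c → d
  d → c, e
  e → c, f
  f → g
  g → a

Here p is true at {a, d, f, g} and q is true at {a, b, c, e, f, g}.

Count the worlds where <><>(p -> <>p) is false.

2

a: successors {b}; <>(p -> <>p) there: b:T. ✓
b: successors {c}; <>(p -> <>p) there: c:F. ✗
c: successors {d}; <>(p -> <>p) there: d:T. ✓
d: successors {c, e}; <>(p -> <>p) there: c:F, e:T. ✓
e: successors {c, f}; <>(p -> <>p) there: c:F, f:T. ✓
f: successors {g}; <>(p -> <>p) there: g:F. ✗
g: successors {a}; <>(p -> <>p) there: a:T. ✓
Satisfying worlds: {a, c, d, e, g}.
So <><>(p -> <>p) fails at the other 2 worlds.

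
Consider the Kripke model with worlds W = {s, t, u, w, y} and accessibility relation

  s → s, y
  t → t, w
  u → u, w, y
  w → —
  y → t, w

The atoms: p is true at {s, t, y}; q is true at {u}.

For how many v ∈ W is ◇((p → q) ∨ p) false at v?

s: successors {s, y}; (p → q) ∨ p there: s:T, y:T. ✓
t: successors {t, w}; (p → q) ∨ p there: t:T, w:T. ✓
u: successors {u, w, y}; (p → q) ∨ p there: u:T, w:T, y:T. ✓
w: no successors, so ◇((p → q) ∨ p) fails. ✗
y: successors {t, w}; (p → q) ∨ p there: t:T, w:T. ✓
Satisfying worlds: {s, t, u, y}.
So ◇((p → q) ∨ p) fails at the other 1 world.

1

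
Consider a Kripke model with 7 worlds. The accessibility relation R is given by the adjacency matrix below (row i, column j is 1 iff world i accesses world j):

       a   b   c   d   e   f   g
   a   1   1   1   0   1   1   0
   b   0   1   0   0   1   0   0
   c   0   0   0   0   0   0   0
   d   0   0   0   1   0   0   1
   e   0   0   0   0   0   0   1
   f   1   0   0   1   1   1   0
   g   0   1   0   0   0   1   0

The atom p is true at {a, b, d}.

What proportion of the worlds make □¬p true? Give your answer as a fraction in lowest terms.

a: successors {a, b, c, e, f}; ¬p there: a:F, b:F, c:T, e:T, f:T. ✗
b: successors {b, e}; ¬p there: b:F, e:T. ✗
c: no successors, so □¬p holds vacuously. ✓
d: successors {d, g}; ¬p there: d:F, g:T. ✗
e: successors {g}; ¬p there: g:T. ✓
f: successors {a, d, e, f}; ¬p there: a:F, d:F, e:T, f:T. ✗
g: successors {b, f}; ¬p there: b:F, f:T. ✗
That's 2 of 7 worlds, so 2/7.

2/7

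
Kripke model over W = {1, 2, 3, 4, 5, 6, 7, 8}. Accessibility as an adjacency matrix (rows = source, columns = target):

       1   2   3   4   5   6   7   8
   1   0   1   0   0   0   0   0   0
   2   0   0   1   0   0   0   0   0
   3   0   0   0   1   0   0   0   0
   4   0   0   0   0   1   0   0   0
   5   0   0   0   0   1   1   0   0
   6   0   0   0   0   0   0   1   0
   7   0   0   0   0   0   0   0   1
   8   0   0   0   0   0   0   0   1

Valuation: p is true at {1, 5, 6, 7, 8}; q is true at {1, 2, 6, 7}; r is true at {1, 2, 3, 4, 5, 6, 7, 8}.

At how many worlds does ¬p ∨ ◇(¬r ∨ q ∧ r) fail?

1: ¬p is F, ◇(¬r ∨ q ∧ r) is T. ✓
2: ¬p is T, ◇(¬r ∨ q ∧ r) is F. ✓
3: ¬p is T, ◇(¬r ∨ q ∧ r) is F. ✓
4: ¬p is T, ◇(¬r ∨ q ∧ r) is F. ✓
5: ¬p is F, ◇(¬r ∨ q ∧ r) is T. ✓
6: ¬p is F, ◇(¬r ∨ q ∧ r) is T. ✓
7: ¬p is F, ◇(¬r ∨ q ∧ r) is F. ✗
8: ¬p is F, ◇(¬r ∨ q ∧ r) is F. ✗
Satisfying worlds: {1, 2, 3, 4, 5, 6}.
So ¬p ∨ ◇(¬r ∨ q ∧ r) fails at the other 2 worlds.

2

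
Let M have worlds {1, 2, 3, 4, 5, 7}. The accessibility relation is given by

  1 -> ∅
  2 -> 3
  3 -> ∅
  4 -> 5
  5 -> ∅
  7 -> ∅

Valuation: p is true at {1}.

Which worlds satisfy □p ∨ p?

1: □p is T, p is T. ✓
2: □p is F, p is F. ✗
3: □p is T, p is F. ✓
4: □p is F, p is F. ✗
5: □p is T, p is F. ✓
7: □p is T, p is F. ✓

{1, 3, 5, 7}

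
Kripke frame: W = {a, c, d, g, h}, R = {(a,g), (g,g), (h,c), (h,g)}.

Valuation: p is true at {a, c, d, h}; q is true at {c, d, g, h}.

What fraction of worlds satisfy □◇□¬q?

2/5

a: successors {g}; ◇□¬q there: g:F. ✗
c: no successors, so □◇□¬q holds vacuously. ✓
d: no successors, so □◇□¬q holds vacuously. ✓
g: successors {g}; ◇□¬q there: g:F. ✗
h: successors {c, g}; ◇□¬q there: c:F, g:F. ✗
That's 2 of 5 worlds, so 2/5.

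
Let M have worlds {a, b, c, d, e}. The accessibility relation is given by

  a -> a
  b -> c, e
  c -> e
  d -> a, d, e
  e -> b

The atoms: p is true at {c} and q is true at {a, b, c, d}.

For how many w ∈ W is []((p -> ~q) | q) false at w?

0

a: successors {a}; (p -> ~q) | q there: a:T. ✓
b: successors {c, e}; (p -> ~q) | q there: c:T, e:T. ✓
c: successors {e}; (p -> ~q) | q there: e:T. ✓
d: successors {a, d, e}; (p -> ~q) | q there: a:T, d:T, e:T. ✓
e: successors {b}; (p -> ~q) | q there: b:T. ✓
Satisfying worlds: {a, b, c, d, e}.
So []((p -> ~q) | q) fails at the other 0 worlds.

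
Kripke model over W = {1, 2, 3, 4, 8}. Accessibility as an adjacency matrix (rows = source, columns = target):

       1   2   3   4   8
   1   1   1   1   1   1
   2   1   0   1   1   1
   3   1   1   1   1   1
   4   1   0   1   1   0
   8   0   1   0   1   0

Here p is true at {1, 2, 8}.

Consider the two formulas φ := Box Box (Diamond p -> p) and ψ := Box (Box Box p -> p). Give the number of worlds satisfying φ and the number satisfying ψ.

0 and 5

For Box Box (Diamond p -> p):
1: successors {1, 2, 3, 4, 8}; Box (Diamond p -> p) there: 1:F, 2:F, 3:F, 4:F, 8:F. ✗
2: successors {1, 3, 4, 8}; Box (Diamond p -> p) there: 1:F, 3:F, 4:F, 8:F. ✗
3: successors {1, 2, 3, 4, 8}; Box (Diamond p -> p) there: 1:F, 2:F, 3:F, 4:F, 8:F. ✗
4: successors {1, 3, 4}; Box (Diamond p -> p) there: 1:F, 3:F, 4:F. ✗
8: successors {2, 4}; Box (Diamond p -> p) there: 2:F, 4:F. ✗
— 0 worlds.
For Box (Box Box p -> p):
1: successors {1, 2, 3, 4, 8}; Box Box p -> p there: 1:T, 2:T, 3:T, 4:T, 8:T. ✓
2: successors {1, 3, 4, 8}; Box Box p -> p there: 1:T, 3:T, 4:T, 8:T. ✓
3: successors {1, 2, 3, 4, 8}; Box Box p -> p there: 1:T, 2:T, 3:T, 4:T, 8:T. ✓
4: successors {1, 3, 4}; Box Box p -> p there: 1:T, 3:T, 4:T. ✓
8: successors {2, 4}; Box Box p -> p there: 2:T, 4:T. ✓
— 5 worlds.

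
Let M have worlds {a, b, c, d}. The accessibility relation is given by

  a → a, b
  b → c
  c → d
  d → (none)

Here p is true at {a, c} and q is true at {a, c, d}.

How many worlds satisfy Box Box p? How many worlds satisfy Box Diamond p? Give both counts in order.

2 and 2

For Box Box p:
a: successors {a, b}; Box p there: a:F, b:T. ✗
b: successors {c}; Box p there: c:F. ✗
c: successors {d}; Box p there: d:T. ✓
d: no successors, so Box Box p holds vacuously. ✓
— 2 worlds.
For Box Diamond p:
a: successors {a, b}; Diamond p there: a:T, b:T. ✓
b: successors {c}; Diamond p there: c:F. ✗
c: successors {d}; Diamond p there: d:F. ✗
d: no successors, so Box Diamond p holds vacuously. ✓
— 2 worlds.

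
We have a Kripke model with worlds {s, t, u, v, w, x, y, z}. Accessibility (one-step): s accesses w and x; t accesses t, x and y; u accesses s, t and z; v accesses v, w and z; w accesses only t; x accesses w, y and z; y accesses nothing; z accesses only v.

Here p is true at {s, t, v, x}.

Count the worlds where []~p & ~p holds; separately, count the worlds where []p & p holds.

1 and 0

For []~p & ~p:
s: []~p is F, ~p is F. ✗
t: []~p is F, ~p is F. ✗
u: []~p is F, ~p is T. ✗
v: []~p is F, ~p is F. ✗
w: []~p is F, ~p is T. ✗
x: []~p is T, ~p is F. ✗
y: []~p is T, ~p is T. ✓
z: []~p is F, ~p is T. ✗
— 1 world.
For []p & p:
s: []p is F, p is T. ✗
t: []p is F, p is T. ✗
u: []p is F, p is F. ✗
v: []p is F, p is T. ✗
w: []p is T, p is F. ✗
x: []p is F, p is T. ✗
y: []p is T, p is F. ✗
z: []p is T, p is F. ✗
— 0 worlds.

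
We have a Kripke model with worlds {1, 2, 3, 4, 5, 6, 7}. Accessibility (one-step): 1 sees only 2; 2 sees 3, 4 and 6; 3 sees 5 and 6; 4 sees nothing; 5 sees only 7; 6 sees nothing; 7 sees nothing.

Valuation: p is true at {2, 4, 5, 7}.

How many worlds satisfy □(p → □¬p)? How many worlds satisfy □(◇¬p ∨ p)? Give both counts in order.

For □(p → □¬p):
1: successors {2}; p → □¬p there: 2:F. ✗
2: successors {3, 4, 6}; p → □¬p there: 3:T, 4:T, 6:T. ✓
3: successors {5, 6}; p → □¬p there: 5:F, 6:T. ✗
4: no successors, so □(p → □¬p) holds vacuously. ✓
5: successors {7}; p → □¬p there: 7:T. ✓
6: no successors, so □(p → □¬p) holds vacuously. ✓
7: no successors, so □(p → □¬p) holds vacuously. ✓
— 5 worlds.
For □(◇¬p ∨ p):
1: successors {2}; ◇¬p ∨ p there: 2:T. ✓
2: successors {3, 4, 6}; ◇¬p ∨ p there: 3:T, 4:T, 6:F. ✗
3: successors {5, 6}; ◇¬p ∨ p there: 5:T, 6:F. ✗
4: no successors, so □(◇¬p ∨ p) holds vacuously. ✓
5: successors {7}; ◇¬p ∨ p there: 7:T. ✓
6: no successors, so □(◇¬p ∨ p) holds vacuously. ✓
7: no successors, so □(◇¬p ∨ p) holds vacuously. ✓
— 5 worlds.

5 and 5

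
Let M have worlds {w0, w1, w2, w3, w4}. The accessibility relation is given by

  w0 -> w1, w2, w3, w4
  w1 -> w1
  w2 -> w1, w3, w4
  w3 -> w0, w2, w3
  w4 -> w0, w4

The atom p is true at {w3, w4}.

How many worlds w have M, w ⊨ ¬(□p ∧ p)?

w0: □p ∧ p is F. ✓
w1: □p ∧ p is F. ✓
w2: □p ∧ p is F. ✓
w3: □p ∧ p is F. ✓
w4: □p ∧ p is F. ✓
Satisfying worlds: {w0, w1, w2, w3, w4}.

5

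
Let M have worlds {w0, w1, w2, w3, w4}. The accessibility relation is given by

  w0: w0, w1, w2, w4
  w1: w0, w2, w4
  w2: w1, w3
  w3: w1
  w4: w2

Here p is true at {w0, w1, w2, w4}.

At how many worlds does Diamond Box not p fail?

5

w0: successors {w0, w1, w2, w4}; Box not p there: w0:F, w1:F, w2:F, w4:F. ✗
w1: successors {w0, w2, w4}; Box not p there: w0:F, w2:F, w4:F. ✗
w2: successors {w1, w3}; Box not p there: w1:F, w3:F. ✗
w3: successors {w1}; Box not p there: w1:F. ✗
w4: successors {w2}; Box not p there: w2:F. ✗
Satisfying worlds: ∅.
So Diamond Box not p fails at the other 5 worlds.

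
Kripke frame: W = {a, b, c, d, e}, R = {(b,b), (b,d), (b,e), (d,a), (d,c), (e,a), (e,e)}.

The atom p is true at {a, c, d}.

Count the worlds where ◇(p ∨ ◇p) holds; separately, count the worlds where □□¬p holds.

3 and 3

For ◇(p ∨ ◇p):
a: no successors, so ◇(p ∨ ◇p) fails. ✗
b: successors {b, d, e}; p ∨ ◇p there: b:T, d:T, e:T. ✓
c: no successors, so ◇(p ∨ ◇p) fails. ✗
d: successors {a, c}; p ∨ ◇p there: a:T, c:T. ✓
e: successors {a, e}; p ∨ ◇p there: a:T, e:T. ✓
— 3 worlds.
For □□¬p:
a: no successors, so □□¬p holds vacuously. ✓
b: successors {b, d, e}; □¬p there: b:F, d:F, e:F. ✗
c: no successors, so □□¬p holds vacuously. ✓
d: successors {a, c}; □¬p there: a:T, c:T. ✓
e: successors {a, e}; □¬p there: a:T, e:F. ✗
— 3 worlds.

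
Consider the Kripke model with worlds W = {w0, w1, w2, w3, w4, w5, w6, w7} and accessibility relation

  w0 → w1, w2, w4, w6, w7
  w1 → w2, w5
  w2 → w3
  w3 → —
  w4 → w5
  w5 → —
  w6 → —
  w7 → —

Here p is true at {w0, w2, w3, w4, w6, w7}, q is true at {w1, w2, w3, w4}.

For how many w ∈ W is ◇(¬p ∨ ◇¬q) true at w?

3

w0: successors {w1, w2, w4, w6, w7}; ¬p ∨ ◇¬q there: w1:T, w2:F, w4:T, w6:F, w7:F. ✓
w1: successors {w2, w5}; ¬p ∨ ◇¬q there: w2:F, w5:T. ✓
w2: successors {w3}; ¬p ∨ ◇¬q there: w3:F. ✗
w3: no successors, so ◇(¬p ∨ ◇¬q) fails. ✗
w4: successors {w5}; ¬p ∨ ◇¬q there: w5:T. ✓
w5: no successors, so ◇(¬p ∨ ◇¬q) fails. ✗
w6: no successors, so ◇(¬p ∨ ◇¬q) fails. ✗
w7: no successors, so ◇(¬p ∨ ◇¬q) fails. ✗
Satisfying worlds: {w0, w1, w4}.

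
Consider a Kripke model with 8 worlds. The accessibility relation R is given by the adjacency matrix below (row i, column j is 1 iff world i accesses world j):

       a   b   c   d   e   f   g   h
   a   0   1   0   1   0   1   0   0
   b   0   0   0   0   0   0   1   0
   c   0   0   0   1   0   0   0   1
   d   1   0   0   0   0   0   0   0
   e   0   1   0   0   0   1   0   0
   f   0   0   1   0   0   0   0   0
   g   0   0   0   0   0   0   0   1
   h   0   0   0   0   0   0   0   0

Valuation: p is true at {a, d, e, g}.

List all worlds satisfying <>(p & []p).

{a, c}

a: successors {b, d, f}; p & []p there: b:F, d:T, f:F. ✓
b: successors {g}; p & []p there: g:F. ✗
c: successors {d, h}; p & []p there: d:T, h:F. ✓
d: successors {a}; p & []p there: a:F. ✗
e: successors {b, f}; p & []p there: b:F, f:F. ✗
f: successors {c}; p & []p there: c:F. ✗
g: successors {h}; p & []p there: h:F. ✗
h: no successors, so <>(p & []p) fails. ✗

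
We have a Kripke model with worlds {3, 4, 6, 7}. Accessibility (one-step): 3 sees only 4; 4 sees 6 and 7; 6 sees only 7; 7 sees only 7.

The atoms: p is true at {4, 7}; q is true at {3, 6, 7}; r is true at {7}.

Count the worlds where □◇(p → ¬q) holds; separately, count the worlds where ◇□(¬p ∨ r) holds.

For □◇(p → ¬q):
3: successors {4}; ◇(p → ¬q) there: 4:T. ✓
4: successors {6, 7}; ◇(p → ¬q) there: 6:F, 7:F. ✗
6: successors {7}; ◇(p → ¬q) there: 7:F. ✗
7: successors {7}; ◇(p → ¬q) there: 7:F. ✗
— 1 world.
For ◇□(¬p ∨ r):
3: successors {4}; □(¬p ∨ r) there: 4:T. ✓
4: successors {6, 7}; □(¬p ∨ r) there: 6:T, 7:T. ✓
6: successors {7}; □(¬p ∨ r) there: 7:T. ✓
7: successors {7}; □(¬p ∨ r) there: 7:T. ✓
— 4 worlds.

1 and 4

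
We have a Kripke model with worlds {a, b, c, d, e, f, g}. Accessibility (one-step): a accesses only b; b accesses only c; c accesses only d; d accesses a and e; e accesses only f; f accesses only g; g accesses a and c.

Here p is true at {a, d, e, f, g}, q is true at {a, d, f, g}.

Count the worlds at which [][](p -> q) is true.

a: successors {b}; [](p -> q) there: b:T. ✓
b: successors {c}; [](p -> q) there: c:T. ✓
c: successors {d}; [](p -> q) there: d:F. ✗
d: successors {a, e}; [](p -> q) there: a:T, e:T. ✓
e: successors {f}; [](p -> q) there: f:T. ✓
f: successors {g}; [](p -> q) there: g:T. ✓
g: successors {a, c}; [](p -> q) there: a:T, c:T. ✓
Satisfying worlds: {a, b, d, e, f, g}.

6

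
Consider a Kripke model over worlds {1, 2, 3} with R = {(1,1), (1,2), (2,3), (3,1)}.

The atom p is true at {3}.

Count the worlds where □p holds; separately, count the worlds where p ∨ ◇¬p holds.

For □p:
1: successors {1, 2}; p there: 1:F, 2:F. ✗
2: successors {3}; p there: 3:T. ✓
3: successors {1}; p there: 1:F. ✗
— 1 world.
For p ∨ ◇¬p:
1: p is F, ◇¬p is T. ✓
2: p is F, ◇¬p is F. ✗
3: p is T, ◇¬p is T. ✓
— 2 worlds.

1 and 2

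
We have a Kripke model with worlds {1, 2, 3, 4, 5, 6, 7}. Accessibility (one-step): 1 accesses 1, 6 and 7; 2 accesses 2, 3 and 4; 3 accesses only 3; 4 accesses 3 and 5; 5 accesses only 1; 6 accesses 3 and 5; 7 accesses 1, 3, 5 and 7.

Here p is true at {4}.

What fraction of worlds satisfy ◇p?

1/7

1: successors {1, 6, 7}; p there: 1:F, 6:F, 7:F. ✗
2: successors {2, 3, 4}; p there: 2:F, 3:F, 4:T. ✓
3: successors {3}; p there: 3:F. ✗
4: successors {3, 5}; p there: 3:F, 5:F. ✗
5: successors {1}; p there: 1:F. ✗
6: successors {3, 5}; p there: 3:F, 5:F. ✗
7: successors {1, 3, 5, 7}; p there: 1:F, 3:F, 5:F, 7:F. ✗
That's 1 of 7 worlds, so 1/7.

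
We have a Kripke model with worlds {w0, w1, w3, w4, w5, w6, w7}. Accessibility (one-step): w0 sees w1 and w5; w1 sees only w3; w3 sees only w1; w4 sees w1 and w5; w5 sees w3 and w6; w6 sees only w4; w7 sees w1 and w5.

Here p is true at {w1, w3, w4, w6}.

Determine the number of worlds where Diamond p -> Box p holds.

w0: Diamond p is T, Box p is F. ✗
w1: Diamond p is T, Box p is T. ✓
w3: Diamond p is T, Box p is T. ✓
w4: Diamond p is T, Box p is F. ✗
w5: Diamond p is T, Box p is T. ✓
w6: Diamond p is T, Box p is T. ✓
w7: Diamond p is T, Box p is F. ✗
Satisfying worlds: {w1, w3, w5, w6}.

4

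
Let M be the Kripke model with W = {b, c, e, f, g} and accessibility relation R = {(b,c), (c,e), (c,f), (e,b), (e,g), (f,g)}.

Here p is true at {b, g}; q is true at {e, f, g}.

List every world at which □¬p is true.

b: successors {c}; ¬p there: c:T. ✓
c: successors {e, f}; ¬p there: e:T, f:T. ✓
e: successors {b, g}; ¬p there: b:F, g:F. ✗
f: successors {g}; ¬p there: g:F. ✗
g: no successors, so □¬p holds vacuously. ✓

{b, c, g}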